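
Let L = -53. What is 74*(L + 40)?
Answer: -962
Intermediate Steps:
74*(L + 40) = 74*(-53 + 40) = 74*(-13) = -962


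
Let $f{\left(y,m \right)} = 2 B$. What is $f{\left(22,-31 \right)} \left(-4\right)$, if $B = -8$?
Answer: $64$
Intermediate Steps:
$f{\left(y,m \right)} = -16$ ($f{\left(y,m \right)} = 2 \left(-8\right) = -16$)
$f{\left(22,-31 \right)} \left(-4\right) = \left(-16\right) \left(-4\right) = 64$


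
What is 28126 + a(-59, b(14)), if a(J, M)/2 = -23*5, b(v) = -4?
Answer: 27896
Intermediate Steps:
a(J, M) = -230 (a(J, M) = 2*(-23*5) = 2*(-115) = -230)
28126 + a(-59, b(14)) = 28126 - 230 = 27896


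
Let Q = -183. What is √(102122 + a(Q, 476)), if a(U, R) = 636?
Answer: √102758 ≈ 320.56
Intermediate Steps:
√(102122 + a(Q, 476)) = √(102122 + 636) = √102758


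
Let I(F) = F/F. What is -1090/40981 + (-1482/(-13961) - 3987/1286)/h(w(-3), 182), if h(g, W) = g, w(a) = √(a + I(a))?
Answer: -1090/40981 + 53756655*I*√2/35907692 ≈ -0.026598 + 2.1172*I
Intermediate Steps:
I(F) = 1
w(a) = √(1 + a) (w(a) = √(a + 1) = √(1 + a))
-1090/40981 + (-1482/(-13961) - 3987/1286)/h(w(-3), 182) = -1090/40981 + (-1482/(-13961) - 3987/1286)/(√(1 - 3)) = -1090*1/40981 + (-1482*(-1/13961) - 3987*1/1286)/(√(-2)) = -1090/40981 + (1482/13961 - 3987/1286)/((I*√2)) = -1090/40981 - (-53756655)*I*√2/35907692 = -1090/40981 + 53756655*I*√2/35907692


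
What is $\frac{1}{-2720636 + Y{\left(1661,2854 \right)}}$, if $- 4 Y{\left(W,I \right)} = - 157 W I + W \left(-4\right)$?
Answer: $\frac{2}{366690829} \approx 5.4542 \cdot 10^{-9}$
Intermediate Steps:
$Y{\left(W,I \right)} = W + \frac{157 I W}{4}$ ($Y{\left(W,I \right)} = - \frac{- 157 W I + W \left(-4\right)}{4} = - \frac{- 157 I W - 4 W}{4} = - \frac{- 4 W - 157 I W}{4} = W + \frac{157 I W}{4}$)
$\frac{1}{-2720636 + Y{\left(1661,2854 \right)}} = \frac{1}{-2720636 + \frac{1}{4} \cdot 1661 \left(4 + 157 \cdot 2854\right)} = \frac{1}{-2720636 + \frac{1}{4} \cdot 1661 \left(4 + 448078\right)} = \frac{1}{-2720636 + \frac{1}{4} \cdot 1661 \cdot 448082} = \frac{1}{-2720636 + \frac{372132101}{2}} = \frac{1}{\frac{366690829}{2}} = \frac{2}{366690829}$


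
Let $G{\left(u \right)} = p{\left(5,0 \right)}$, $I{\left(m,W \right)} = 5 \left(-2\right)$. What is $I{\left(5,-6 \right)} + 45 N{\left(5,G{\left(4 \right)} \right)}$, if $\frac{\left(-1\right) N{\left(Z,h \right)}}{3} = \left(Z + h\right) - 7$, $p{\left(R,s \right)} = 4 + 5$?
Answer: $-955$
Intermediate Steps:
$I{\left(m,W \right)} = -10$
$p{\left(R,s \right)} = 9$
$G{\left(u \right)} = 9$
$N{\left(Z,h \right)} = 21 - 3 Z - 3 h$ ($N{\left(Z,h \right)} = - 3 \left(\left(Z + h\right) - 7\right) = - 3 \left(-7 + Z + h\right) = 21 - 3 Z - 3 h$)
$I{\left(5,-6 \right)} + 45 N{\left(5,G{\left(4 \right)} \right)} = -10 + 45 \left(21 - 15 - 27\right) = -10 + 45 \left(-21\right) = -10 - 945 = -955$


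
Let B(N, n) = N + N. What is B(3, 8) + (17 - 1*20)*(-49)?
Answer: 153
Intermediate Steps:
B(N, n) = 2*N
B(3, 8) + (17 - 1*20)*(-49) = 2*3 + (17 - 1*20)*(-49) = 6 + (17 - 20)*(-49) = 6 - 3*(-49) = 6 + 147 = 153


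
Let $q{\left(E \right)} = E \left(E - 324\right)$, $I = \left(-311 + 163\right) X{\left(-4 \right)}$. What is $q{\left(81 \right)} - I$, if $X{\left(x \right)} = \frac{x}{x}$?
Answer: $-19535$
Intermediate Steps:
$X{\left(x \right)} = 1$
$I = -148$ ($I = \left(-311 + 163\right) 1 = \left(-148\right) 1 = -148$)
$q{\left(E \right)} = E \left(-324 + E\right)$
$q{\left(81 \right)} - I = 81 \left(-324 + 81\right) - -148 = 81 \left(-243\right) + 148 = -19683 + 148 = -19535$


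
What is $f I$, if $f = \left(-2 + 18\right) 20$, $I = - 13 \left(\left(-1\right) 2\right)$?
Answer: $8320$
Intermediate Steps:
$I = 26$ ($I = \left(-13\right) \left(-2\right) = 26$)
$f = 320$ ($f = 16 \cdot 20 = 320$)
$f I = 320 \cdot 26 = 8320$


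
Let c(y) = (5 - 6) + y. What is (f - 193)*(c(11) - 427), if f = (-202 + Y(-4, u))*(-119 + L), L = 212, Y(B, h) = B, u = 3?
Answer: 8069367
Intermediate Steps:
f = -19158 (f = (-202 - 4)*(-119 + 212) = -206*93 = -19158)
c(y) = -1 + y
(f - 193)*(c(11) - 427) = (-19158 - 193)*((-1 + 11) - 427) = -19351*(10 - 427) = -19351*(-417) = 8069367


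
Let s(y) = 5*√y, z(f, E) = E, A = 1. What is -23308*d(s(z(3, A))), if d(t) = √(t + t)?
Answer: -23308*√10 ≈ -73706.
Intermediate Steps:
d(t) = √2*√t (d(t) = √(2*t) = √2*√t)
-23308*d(s(z(3, A))) = -23308*√2*√(5*√1) = -23308*√2*√(5*1) = -23308*√2*√5 = -23308*√10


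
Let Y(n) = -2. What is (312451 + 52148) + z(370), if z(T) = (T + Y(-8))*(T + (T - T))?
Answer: 500759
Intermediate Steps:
z(T) = T*(-2 + T) (z(T) = (T - 2)*(T + (T - T)) = (-2 + T)*(T + 0) = (-2 + T)*T = T*(-2 + T))
(312451 + 52148) + z(370) = (312451 + 52148) + 370*(-2 + 370) = 364599 + 370*368 = 364599 + 136160 = 500759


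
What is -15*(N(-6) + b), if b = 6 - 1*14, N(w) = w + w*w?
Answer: -330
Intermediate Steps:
N(w) = w + w**2
b = -8 (b = 6 - 14 = -8)
-15*(N(-6) + b) = -15*(-6*(1 - 6) - 8) = -15*(-6*(-5) - 8) = -15*(30 - 8) = -15*22 = -330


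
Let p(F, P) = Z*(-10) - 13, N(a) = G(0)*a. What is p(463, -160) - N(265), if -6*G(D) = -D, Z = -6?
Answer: 47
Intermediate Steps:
G(D) = D/6 (G(D) = -(-1)*D/6 = D/6)
N(a) = 0 (N(a) = ((1/6)*0)*a = 0*a = 0)
p(F, P) = 47 (p(F, P) = -6*(-10) - 13 = 60 - 13 = 47)
p(463, -160) - N(265) = 47 - 1*0 = 47 + 0 = 47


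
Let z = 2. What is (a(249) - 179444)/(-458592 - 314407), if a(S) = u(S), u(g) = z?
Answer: 179442/772999 ≈ 0.23214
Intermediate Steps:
u(g) = 2
a(S) = 2
(a(249) - 179444)/(-458592 - 314407) = (2 - 179444)/(-458592 - 314407) = -179442/(-772999) = -179442*(-1/772999) = 179442/772999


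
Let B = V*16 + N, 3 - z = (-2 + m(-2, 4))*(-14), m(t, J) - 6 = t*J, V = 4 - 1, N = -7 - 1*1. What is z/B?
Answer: -53/40 ≈ -1.3250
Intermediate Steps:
N = -8 (N = -7 - 1 = -8)
V = 3
m(t, J) = 6 + J*t (m(t, J) = 6 + t*J = 6 + J*t)
z = -53 (z = 3 - (-2 + (6 + 4*(-2)))*(-14) = 3 - (-2 + (6 - 8))*(-14) = 3 - (-2 - 2)*(-14) = 3 - (-4)*(-14) = 3 - 1*56 = 3 - 56 = -53)
B = 40 (B = 3*16 - 8 = 48 - 8 = 40)
z/B = -53/40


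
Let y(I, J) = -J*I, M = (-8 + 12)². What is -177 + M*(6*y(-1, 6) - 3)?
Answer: 351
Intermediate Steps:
M = 16 (M = 4² = 16)
y(I, J) = -I*J
-177 + M*(6*y(-1, 6) - 3) = -177 + 16*(6*(-1*(-1)*6) - 3) = -177 + 16*(6*6 - 3) = -177 + 16*(36 - 3) = -177 + 16*33 = -177 + 528 = 351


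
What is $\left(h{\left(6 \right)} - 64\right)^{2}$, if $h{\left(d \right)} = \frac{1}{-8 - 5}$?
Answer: $\frac{693889}{169} \approx 4105.9$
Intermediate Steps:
$h{\left(d \right)} = - \frac{1}{13}$ ($h{\left(d \right)} = \frac{1}{-13} = - \frac{1}{13}$)
$\left(h{\left(6 \right)} - 64\right)^{2} = \left(- \frac{1}{13} - 64\right)^{2} = \left(- \frac{833}{13}\right)^{2} = \frac{693889}{169}$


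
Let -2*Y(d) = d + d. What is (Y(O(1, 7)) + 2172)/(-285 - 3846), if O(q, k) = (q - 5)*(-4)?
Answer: -2156/4131 ≈ -0.52191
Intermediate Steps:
O(q, k) = 20 - 4*q (O(q, k) = (-5 + q)*(-4) = 20 - 4*q)
Y(d) = -d (Y(d) = -(d + d)/2 = -d)
(Y(O(1, 7)) + 2172)/(-285 - 3846) = (-(20 - 4*1) + 2172)/(-285 - 3846) = (-(20 - 4) + 2172)/(-4131) = (-1*16 + 2172)*(-1/4131) = (-16 + 2172)*(-1/4131) = 2156*(-1/4131) = -2156/4131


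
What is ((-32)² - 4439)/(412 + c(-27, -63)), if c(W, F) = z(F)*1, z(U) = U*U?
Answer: -3415/4381 ≈ -0.77950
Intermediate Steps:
z(U) = U²
c(W, F) = F² (c(W, F) = F²*1 = F²)
((-32)² - 4439)/(412 + c(-27, -63)) = ((-32)² - 4439)/(412 + (-63)²) = (1024 - 4439)/(412 + 3969) = -3415/4381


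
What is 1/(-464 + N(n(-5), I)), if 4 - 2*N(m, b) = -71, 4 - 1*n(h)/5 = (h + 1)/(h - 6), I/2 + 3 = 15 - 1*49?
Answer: -2/853 ≈ -0.0023447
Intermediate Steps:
I = -74 (I = -6 + 2*(15 - 1*49) = -6 + 2*(15 - 49) = -6 + 2*(-34) = -6 - 68 = -74)
n(h) = 20 - 5*(1 + h)/(-6 + h) (n(h) = 20 - 5*(h + 1)/(h - 6) = 20 - 5*(1 + h)/(-6 + h))
N(m, b) = 75/2 (N(m, b) = 2 - ½*(-71) = 2 + 71/2 = 75/2)
1/(-464 + N(n(-5), I)) = 1/(-464 + 75/2) = 1/(-853/2) = -2/853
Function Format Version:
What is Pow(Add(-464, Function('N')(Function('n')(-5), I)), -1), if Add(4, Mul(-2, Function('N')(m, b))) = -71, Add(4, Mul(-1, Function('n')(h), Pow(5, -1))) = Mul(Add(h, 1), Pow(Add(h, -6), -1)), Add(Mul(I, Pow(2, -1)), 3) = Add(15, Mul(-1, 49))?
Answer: Rational(-2, 853) ≈ -0.0023447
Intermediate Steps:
I = -74 (I = Add(-6, Mul(2, Add(15, Mul(-1, 49)))) = Add(-6, Mul(2, Add(15, -49))) = Add(-6, Mul(2, -34)) = Add(-6, -68) = -74)
Function('n')(h) = Add(20, Mul(-5, Pow(Add(-6, h), -1), Add(1, h))) (Function('n')(h) = Add(20, Mul(-5, Mul(Add(h, 1), Pow(Add(h, -6), -1)))) = Add(20, Mul(-5, Mul(Add(1, h), Pow(Add(-6, h), -1)))) = Add(20, Mul(-5, Mul(Pow(Add(-6, h), -1), Add(1, h)))) = Add(20, Mul(-5, Pow(Add(-6, h), -1), Add(1, h))))
Function('N')(m, b) = Rational(75, 2) (Function('N')(m, b) = Add(2, Mul(Rational(-1, 2), -71)) = Add(2, Rational(71, 2)) = Rational(75, 2))
Pow(Add(-464, Function('N')(Function('n')(-5), I)), -1) = Pow(Add(-464, Rational(75, 2)), -1) = Pow(Rational(-853, 2), -1) = Rational(-2, 853)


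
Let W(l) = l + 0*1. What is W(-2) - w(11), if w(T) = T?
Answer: -13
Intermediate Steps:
W(l) = l (W(l) = l + 0 = l)
W(-2) - w(11) = -2 - 1*11 = -2 - 11 = -13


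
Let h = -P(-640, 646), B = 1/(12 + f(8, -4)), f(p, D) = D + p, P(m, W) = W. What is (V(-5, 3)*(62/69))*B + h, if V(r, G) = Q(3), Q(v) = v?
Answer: -118833/184 ≈ -645.83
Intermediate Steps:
V(r, G) = 3
B = 1/16 (B = 1/(12 + (-4 + 8)) = 1/(12 + 4) = 1/16 ≈ 0.062500)
h = -646 (h = -1*646 = -646)
(V(-5, 3)*(62/69))*B + h = (3*(62/69))*(1/16) - 646 = (62/23)*(1/16) - 646 = 31/184 - 646 = -118833/184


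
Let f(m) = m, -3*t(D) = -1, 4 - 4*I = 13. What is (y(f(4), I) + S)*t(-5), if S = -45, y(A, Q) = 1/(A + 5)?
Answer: -404/27 ≈ -14.963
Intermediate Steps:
I = -9/4 (I = 1 - ¼*13 = 1 - 13/4 = -9/4 ≈ -2.2500)
t(D) = ⅓ (t(D) = -⅓*(-1) = ⅓)
y(A, Q) = 1/(5 + A)
(y(f(4), I) + S)*t(-5) = (1/(5 + 4) - 45)*(⅓) = (1/9 - 45)*(⅓) = (⅑ - 45)*(⅓) = -404/9*⅓ = -404/27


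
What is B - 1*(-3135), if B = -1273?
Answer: 1862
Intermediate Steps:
B - 1*(-3135) = -1273 - 1*(-3135) = -1273 + 3135 = 1862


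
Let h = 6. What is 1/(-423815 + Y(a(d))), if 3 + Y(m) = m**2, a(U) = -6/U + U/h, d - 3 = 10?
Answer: -6084/2578491023 ≈ -2.3595e-6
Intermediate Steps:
d = 13 (d = 3 + 10 = 13)
a(U) = -6/U + U/6
Y(m) = -3 + m**2
1/(-423815 + Y(a(d))) = 1/(-423815 + (-3 + (-6/13 + (1/6)*13)**2)) = 1/(-423815 + (-3 + (-6*1/13 + 13/6)**2)) = 1/(-423815 + (-3 + (-6/13 + 13/6)**2)) = 1/(-423815 + (-3 + (133/78)**2)) = 1/(-423815 + (-3 + 17689/6084)) = 1/(-423815 - 563/6084) = 1/(-2578491023/6084) = -6084/2578491023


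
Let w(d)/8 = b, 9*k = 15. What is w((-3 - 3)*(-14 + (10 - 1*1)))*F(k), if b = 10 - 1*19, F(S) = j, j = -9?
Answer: 648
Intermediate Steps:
k = 5/3 (k = (⅑)*15 = 5/3 ≈ 1.6667)
F(S) = -9
b = -9 (b = 10 - 19 = -9)
w(d) = -72 (w(d) = 8*(-9) = -72)
w((-3 - 3)*(-14 + (10 - 1*1)))*F(k) = -72*(-9) = 648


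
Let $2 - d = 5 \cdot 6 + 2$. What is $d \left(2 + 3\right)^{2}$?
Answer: $-750$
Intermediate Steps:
$d = -30$ ($d = 2 - \left(5 \cdot 6 + 2\right) = 2 - \left(30 + 2\right) = 2 - 32 = -30$)
$d \left(2 + 3\right)^{2} = - 30 \left(2 + 3\right)^{2} = - 30 \cdot 5^{2} = \left(-30\right) 25 = -750$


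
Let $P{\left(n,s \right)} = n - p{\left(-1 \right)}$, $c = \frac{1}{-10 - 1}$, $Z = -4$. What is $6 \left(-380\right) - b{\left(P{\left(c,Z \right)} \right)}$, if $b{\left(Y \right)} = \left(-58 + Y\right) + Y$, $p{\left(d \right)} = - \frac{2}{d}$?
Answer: $- \frac{24396}{11} \approx -2217.8$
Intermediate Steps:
$c = - \frac{1}{11}$ ($c = \frac{1}{-11} = - \frac{1}{11} \approx -0.090909$)
$P{\left(n,s \right)} = -2 + n$ ($P{\left(n,s \right)} = n - - \frac{2}{-1} = n - \left(-2\right) \left(-1\right) = n - 2 = -2 + n$)
$b{\left(Y \right)} = -58 + 2 Y$
$6 \left(-380\right) - b{\left(P{\left(c,Z \right)} \right)} = 6 \left(-380\right) - \left(-58 + 2 \left(-2 - \frac{1}{11}\right)\right) = -2280 - \left(-58 + 2 \left(- \frac{23}{11}\right)\right) = -2280 - \left(-58 - \frac{46}{11}\right) = -2280 - - \frac{684}{11} = -2280 + \frac{684}{11} = - \frac{24396}{11}$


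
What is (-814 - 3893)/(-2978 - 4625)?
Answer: 4707/7603 ≈ 0.61910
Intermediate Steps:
(-814 - 3893)/(-2978 - 4625) = -4707/(-7603) = -4707*(-1/7603) = 4707/7603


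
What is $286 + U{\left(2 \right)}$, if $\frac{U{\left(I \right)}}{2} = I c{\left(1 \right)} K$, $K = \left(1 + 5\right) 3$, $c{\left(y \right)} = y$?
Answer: $358$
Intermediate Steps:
$K = 18$ ($K = 6 \cdot 3 = 18$)
$U{\left(I \right)} = 36 I$ ($U{\left(I \right)} = 2 I 1 \cdot 18 = 2 I 18 = 2 \cdot 18 I = 36 I$)
$286 + U{\left(2 \right)} = 286 + 36 \cdot 2 = 286 + 72 = 358$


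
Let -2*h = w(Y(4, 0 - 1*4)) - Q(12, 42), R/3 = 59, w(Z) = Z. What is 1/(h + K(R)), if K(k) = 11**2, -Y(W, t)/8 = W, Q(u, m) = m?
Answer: 1/158 ≈ 0.0063291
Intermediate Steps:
Y(W, t) = -8*W
R = 177 (R = 3*59 = 177)
K(k) = 121
h = 37 (h = -(-8*4 - 1*42)/2 = -(-32 - 42)/2 = -1/2*(-74) = 37)
1/(h + K(R)) = 1/(37 + 121) = 1/158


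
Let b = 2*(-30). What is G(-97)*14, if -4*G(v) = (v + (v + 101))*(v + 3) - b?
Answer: -30807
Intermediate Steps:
b = -60
G(v) = -15 - (3 + v)*(101 + 2*v)/4 (G(v) = -((v + (v + 101))*(v + 3) - 1*(-60))/4 = -((v + (101 + v))*(3 + v) + 60)/4 = -((101 + 2*v)*(3 + v) + 60)/4 = -((3 + v)*(101 + 2*v) + 60)/4 = -(60 + (3 + v)*(101 + 2*v))/4 = -15 - (3 + v)*(101 + 2*v)/4)
G(-97)*14 = (-363/4 - 107/4*(-97) - 1/2*(-97)**2)*14 = (-363/4 + 10379/4 - 1/2*9409)*14 = (-363/4 + 10379/4 - 9409/2)*14 = -4401/2*14 = -30807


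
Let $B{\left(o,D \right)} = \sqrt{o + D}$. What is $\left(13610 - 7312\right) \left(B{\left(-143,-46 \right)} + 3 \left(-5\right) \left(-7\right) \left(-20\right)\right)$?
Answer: $-13225800 + 18894 i \sqrt{21} \approx -1.3226 \cdot 10^{7} + 86583.0 i$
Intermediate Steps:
$B{\left(o,D \right)} = \sqrt{D + o}$
$\left(13610 - 7312\right) \left(B{\left(-143,-46 \right)} + 3 \left(-5\right) \left(-7\right) \left(-20\right)\right) = \left(13610 - 7312\right) \left(\sqrt{-46 - 143} + 3 \left(-5\right) \left(-7\right) \left(-20\right)\right) = 6298 \left(\sqrt{-189} + \left(-15\right) \left(-7\right) \left(-20\right)\right) = 6298 \left(3 i \sqrt{21} + 105 \left(-20\right)\right) = 6298 \left(3 i \sqrt{21} - 2100\right) = 6298 \left(-2100 + 3 i \sqrt{21}\right) = -13225800 + 18894 i \sqrt{21}$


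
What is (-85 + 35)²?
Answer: 2500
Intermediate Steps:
(-85 + 35)² = (-50)² = 2500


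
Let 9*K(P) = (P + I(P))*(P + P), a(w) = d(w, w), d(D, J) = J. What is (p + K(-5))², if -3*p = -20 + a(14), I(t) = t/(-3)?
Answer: 23716/729 ≈ 32.532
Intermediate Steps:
I(t) = -t/3 (I(t) = t*(-⅓) = -t/3)
a(w) = w
K(P) = 4*P²/27 (K(P) = ((P - P/3)*(P + P))/9 = ((2*P/3)*(2*P))/9 = (4*P²/3)/9 = 4*P²/27)
p = 2 (p = -(-20 + 14)/3 = -⅓*(-6) = 2)
(p + K(-5))² = (2 + (4/27)*(-5)²)² = (2 + (4/27)*25)² = (2 + 100/27)² = (154/27)² = 23716/729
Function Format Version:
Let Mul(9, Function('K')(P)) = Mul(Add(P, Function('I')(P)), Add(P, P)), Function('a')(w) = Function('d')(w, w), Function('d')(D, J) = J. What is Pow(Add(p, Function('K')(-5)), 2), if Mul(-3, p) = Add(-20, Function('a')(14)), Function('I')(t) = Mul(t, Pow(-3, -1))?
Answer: Rational(23716, 729) ≈ 32.532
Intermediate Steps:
Function('I')(t) = Mul(Rational(-1, 3), t) (Function('I')(t) = Mul(t, Rational(-1, 3)) = Mul(Rational(-1, 3), t))
Function('a')(w) = w
Function('K')(P) = Mul(Rational(4, 27), Pow(P, 2)) (Function('K')(P) = Mul(Rational(1, 9), Mul(Add(P, Mul(Rational(-1, 3), P)), Add(P, P))) = Mul(Rational(1, 9), Mul(Mul(Rational(2, 3), P), Mul(2, P))) = Mul(Rational(1, 9), Mul(Rational(4, 3), Pow(P, 2))) = Mul(Rational(4, 27), Pow(P, 2)))
p = 2 (p = Mul(Rational(-1, 3), Add(-20, 14)) = Mul(Rational(-1, 3), -6) = 2)
Pow(Add(p, Function('K')(-5)), 2) = Pow(Add(2, Mul(Rational(4, 27), Pow(-5, 2))), 2) = Pow(Add(2, Mul(Rational(4, 27), 25)), 2) = Pow(Add(2, Rational(100, 27)), 2) = Pow(Rational(154, 27), 2) = Rational(23716, 729)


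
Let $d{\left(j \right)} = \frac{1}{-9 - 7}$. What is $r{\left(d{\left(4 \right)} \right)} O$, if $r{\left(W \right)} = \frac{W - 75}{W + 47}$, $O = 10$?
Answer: $- \frac{12010}{751} \approx -15.992$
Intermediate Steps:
$d{\left(j \right)} = - \frac{1}{16}$ ($d{\left(j \right)} = \frac{1}{-16} = - \frac{1}{16}$)
$r{\left(W \right)} = \frac{-75 + W}{47 + W}$
$r{\left(d{\left(4 \right)} \right)} O = \frac{-75 - \frac{1}{16}}{47 - \frac{1}{16}} \cdot 10 = \frac{1}{\frac{751}{16}} \left(- \frac{1201}{16}\right) 10 = \frac{16}{751} \left(- \frac{1201}{16}\right) 10 = \left(- \frac{1201}{751}\right) 10 = - \frac{12010}{751}$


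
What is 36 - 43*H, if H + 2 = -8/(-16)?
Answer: 201/2 ≈ 100.50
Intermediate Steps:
H = -3/2 (H = -2 - 8/(-16) = -2 - 8*(-1/16) = -2 + 1/2 = -3/2 ≈ -1.5000)
36 - 43*H = 36 - 43*(-3/2) = 36 + 129/2 = 201/2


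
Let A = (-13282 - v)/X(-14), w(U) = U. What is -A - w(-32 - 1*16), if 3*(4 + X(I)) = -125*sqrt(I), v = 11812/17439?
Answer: 29148520068/636215411 + 14477288125*I*sqrt(14)/636215411 ≈ 45.815 + 85.143*I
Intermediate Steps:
v = 11812/17439 (v = 11812*(1/17439) = 11812/17439 ≈ 0.67733)
X(I) = -4 - 125*sqrt(I)/3 (X(I) = -4 + (-125*sqrt(I))/3 = -4 - 125*sqrt(I)/3)
A = -231636610/(17439*(-4 - 125*I*sqrt(14)/3)) (A = (-13282 - 1*11812/17439)/(-4 - 125*I*sqrt(14)/3) = (-13282 - 11812/17439)/(-4 - 125*I*sqrt(14)/3) = -231636610/(17439*(-4 - 125*I*sqrt(14)/3)) ≈ 2.1845 - 85.143*I)
-A - w(-32 - 1*16) = -(1389819660/636215411 - 14477288125*I*sqrt(14)/636215411) - (-32 - 1*16) = (-1389819660/636215411 + 14477288125*I*sqrt(14)/636215411) - (-32 - 16) = (-1389819660/636215411 + 14477288125*I*sqrt(14)/636215411) - 1*(-48) = (-1389819660/636215411 + 14477288125*I*sqrt(14)/636215411) + 48 = 29148520068/636215411 + 14477288125*I*sqrt(14)/636215411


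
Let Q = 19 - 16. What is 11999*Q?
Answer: 35997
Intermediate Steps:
Q = 3
11999*Q = 11999*3 = 35997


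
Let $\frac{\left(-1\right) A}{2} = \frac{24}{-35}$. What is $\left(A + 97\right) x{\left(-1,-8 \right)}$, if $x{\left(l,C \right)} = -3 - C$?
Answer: $\frac{3443}{7} \approx 491.86$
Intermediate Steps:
$A = \frac{48}{35}$ ($A = - 2 \frac{24}{-35} = - 2 \cdot 24 \left(- \frac{1}{35}\right) = \left(-2\right) \left(- \frac{24}{35}\right) = \frac{48}{35} \approx 1.3714$)
$\left(A + 97\right) x{\left(-1,-8 \right)} = \left(\frac{48}{35} + 97\right) \left(-3 - -8\right) = \frac{3443 \left(-3 + 8\right)}{35} = \frac{3443}{35} \cdot 5 = \frac{3443}{7}$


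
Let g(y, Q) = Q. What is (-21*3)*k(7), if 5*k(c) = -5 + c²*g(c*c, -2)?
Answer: 6489/5 ≈ 1297.8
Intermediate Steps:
k(c) = -1 - 2*c²/5 (k(c) = (-5 + c²*(-2))/5 = (-5 - 2*c²)/5 = -1 - 2*c²/5)
(-21*3)*k(7) = (-21*3)*(-1 - ⅖*7²) = -63*(-1 - ⅖*49) = -63*(-1 - 98/5) = -63*(-103/5) = 6489/5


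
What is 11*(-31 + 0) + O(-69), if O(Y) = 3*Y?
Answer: -548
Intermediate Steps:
11*(-31 + 0) + O(-69) = 11*(-31 + 0) + 3*(-69) = 11*(-31) - 207 = -341 - 207 = -548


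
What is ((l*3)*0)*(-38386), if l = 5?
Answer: 0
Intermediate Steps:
((l*3)*0)*(-38386) = ((5*3)*0)*(-38386) = (15*0)*(-38386) = 0*(-38386) = 0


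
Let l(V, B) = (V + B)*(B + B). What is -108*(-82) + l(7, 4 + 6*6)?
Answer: 12616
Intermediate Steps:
l(V, B) = 2*B*(B + V) (l(V, B) = (B + V)*(2*B) = 2*B*(B + V))
-108*(-82) + l(7, 4 + 6*6) = -108*(-82) + 2*(4 + 6*6)*((4 + 6*6) + 7) = 8856 + 2*(4 + 36)*((4 + 36) + 7) = 8856 + 2*40*(40 + 7) = 8856 + 2*40*47 = 8856 + 3760 = 12616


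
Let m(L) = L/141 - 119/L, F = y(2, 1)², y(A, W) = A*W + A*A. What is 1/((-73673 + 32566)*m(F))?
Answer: 1692/212153227 ≈ 7.9754e-6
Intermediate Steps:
y(A, W) = A² + A*W (y(A, W) = A*W + A² = A² + A*W)
F = 36 (F = (2*(2 + 1))² = (2*3)² = 6² = 36)
m(L) = -119/L + L/141 (m(L) = L*(1/141) - 119/L = L/141 - 119/L = -119/L + L/141)
1/((-73673 + 32566)*m(F)) = 1/((-73673 + 32566)*(-119/36 + (1/141)*36)) = 1/((-41107)*(-119*1/36 + 12/47)) = -1/(41107*(-119/36 + 12/47)) = -1/(41107*(-5161/1692)) = -1/41107*(-1692/5161) = 1692/212153227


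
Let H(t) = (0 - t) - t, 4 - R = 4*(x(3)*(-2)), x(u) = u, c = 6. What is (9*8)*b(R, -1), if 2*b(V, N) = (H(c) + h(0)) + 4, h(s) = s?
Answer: -288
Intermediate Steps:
R = 28 (R = 4 - 4*3*(-2) = 4 - 4*(-6) = 4 - 1*(-24) = 4 + 24 = 28)
H(t) = -2*t (H(t) = -t - t = -2*t)
b(V, N) = -4 (b(V, N) = ((-2*6 + 0) + 4)/2 = ((-12 + 0) + 4)/2 = (-12 + 4)/2 = (1/2)*(-8) = -4)
(9*8)*b(R, -1) = (9*8)*(-4) = 72*(-4) = -288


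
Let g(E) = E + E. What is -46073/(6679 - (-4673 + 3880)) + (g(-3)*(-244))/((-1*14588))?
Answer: -170762983/27250384 ≈ -6.2664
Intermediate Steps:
g(E) = 2*E
-46073/(6679 - (-4673 + 3880)) + (g(-3)*(-244))/((-1*14588)) = -46073/(6679 - (-4673 + 3880)) + ((2*(-3))*(-244))/((-1*14588)) = -46073/(6679 - 1*(-793)) - 6*(-244)/(-14588) = -46073/(6679 + 793) + 1464*(-1/14588) = -46073/7472 - 366/3647 = -170762983/27250384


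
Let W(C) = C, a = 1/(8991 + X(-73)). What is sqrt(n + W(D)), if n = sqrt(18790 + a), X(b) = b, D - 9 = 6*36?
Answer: sqrt(7452900 + 26*sqrt(30497598222))/182 ≈ 19.028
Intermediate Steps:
D = 225 (D = 9 + 6*36 = 9 + 216 = 225)
a = 1/8918 (a = 1/(8991 - 73) = 1/8918 ≈ 0.00011213)
n = sqrt(30497598222)/1274 (n = sqrt(18790 + 1/8918) = sqrt(167569221/8918) = sqrt(30497598222)/1274 ≈ 137.08)
sqrt(n + W(D)) = sqrt(sqrt(30497598222)/1274 + 225) = sqrt(225 + sqrt(30497598222)/1274)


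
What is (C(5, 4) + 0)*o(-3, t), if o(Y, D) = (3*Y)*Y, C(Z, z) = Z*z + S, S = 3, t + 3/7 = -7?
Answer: 621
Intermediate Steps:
t = -52/7 (t = -3/7 - 7 = -52/7 ≈ -7.4286)
C(Z, z) = 3 + Z*z (C(Z, z) = Z*z + 3 = 3 + Z*z)
o(Y, D) = 3*Y²
(C(5, 4) + 0)*o(-3, t) = ((3 + 5*4) + 0)*(3*(-3)²) = ((3 + 20) + 0)*(3*9) = (23 + 0)*27 = 23*27 = 621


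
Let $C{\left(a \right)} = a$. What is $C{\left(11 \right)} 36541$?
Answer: $401951$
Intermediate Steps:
$C{\left(11 \right)} 36541 = 11 \cdot 36541 = 401951$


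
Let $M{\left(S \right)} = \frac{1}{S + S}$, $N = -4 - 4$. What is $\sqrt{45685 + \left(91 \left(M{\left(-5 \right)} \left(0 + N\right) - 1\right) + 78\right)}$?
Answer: $\frac{2 \sqrt{285905}}{5} \approx 213.88$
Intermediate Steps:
$N = -8$
$M{\left(S \right)} = \frac{1}{2 S}$
$\sqrt{45685 + \left(91 \left(M{\left(-5 \right)} \left(0 + N\right) - 1\right) + 78\right)} = \sqrt{45685 + \left(91 \left(\frac{1}{2 \left(-5\right)} \left(0 - 8\right) - 1\right) + 78\right)} = \sqrt{45685 + \left(91 \left(\frac{1}{2} \left(- \frac{1}{5}\right) \left(-8\right) - 1\right) + 78\right)} = \sqrt{45685 + \left(91 \left(\left(- \frac{1}{10}\right) \left(-8\right) - 1\right) + 78\right)} = \sqrt{45685 + \left(91 \left(\frac{4}{5} - 1\right) + 78\right)} = \sqrt{45685 + \left(91 \left(- \frac{1}{5}\right) + 78\right)} = \sqrt{45685 + \left(- \frac{91}{5} + 78\right)} = \sqrt{45685 + \frac{299}{5}} = \sqrt{\frac{228724}{5}} = \frac{2 \sqrt{285905}}{5}$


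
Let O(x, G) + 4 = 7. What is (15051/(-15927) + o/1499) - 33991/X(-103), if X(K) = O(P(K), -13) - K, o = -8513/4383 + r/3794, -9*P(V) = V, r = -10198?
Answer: -2255792954330647741/7013891203347546 ≈ -321.62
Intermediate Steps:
P(V) = -V/9
o = -38498078/8314551 (o = -8513/4383 - 10198/3794 = -8513*1/4383 - 10198*1/3794 = -8513/4383 - 5099/1897 = -38498078/8314551 ≈ -4.6302)
O(x, G) = 3 (O(x, G) = -4 + 7 = 3)
X(K) = 3 - K
(15051/(-15927) + o/1499) - 33991/X(-103) = (15051/(-15927) - 38498078/8314551/1499) - 33991/(3 - 1*(-103)) = (15051*(-1/15927) - 38498078/8314551*1/1499) - 33991/(3 + 103) = (-5017/5309 - 38498078/12463511949) - 33991/106 = -62733825744235/66168784937241 - 33991/106 = -2255792954330647741/7013891203347546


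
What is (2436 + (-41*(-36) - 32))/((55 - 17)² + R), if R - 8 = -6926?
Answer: -1940/2737 ≈ -0.70881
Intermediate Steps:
R = -6918 (R = 8 - 6926 = -6918)
(2436 + (-41*(-36) - 32))/((55 - 17)² + R) = (2436 + (-41*(-36) - 32))/((55 - 17)² - 6918) = (2436 + (1476 - 32))/(38² - 6918) = (2436 + 1444)/(1444 - 6918) = 3880/(-5474) = 3880*(-1/5474) = -1940/2737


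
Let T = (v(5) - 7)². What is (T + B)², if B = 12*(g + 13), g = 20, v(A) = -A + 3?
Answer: 227529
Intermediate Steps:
v(A) = 3 - A
B = 396 (B = 12*(20 + 13) = 12*33 = 396)
T = 81 (T = ((3 - 1*5) - 7)² = ((3 - 5) - 7)² = (-2 - 7)² = (-9)² = 81)
(T + B)² = (81 + 396)² = 477² = 227529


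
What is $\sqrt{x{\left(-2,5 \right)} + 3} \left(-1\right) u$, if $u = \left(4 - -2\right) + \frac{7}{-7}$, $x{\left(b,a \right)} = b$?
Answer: $-5$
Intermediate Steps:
$u = 5$ ($u = \left(4 + 2\right) + 7 \left(- \frac{1}{7}\right) = 6 - 1 = 5$)
$\sqrt{x{\left(-2,5 \right)} + 3} \left(-1\right) u = \sqrt{-2 + 3} \left(-1\right) 5 = \sqrt{1} \left(-1\right) 5 = 1 \left(-1\right) 5 = \left(-1\right) 5 = -5$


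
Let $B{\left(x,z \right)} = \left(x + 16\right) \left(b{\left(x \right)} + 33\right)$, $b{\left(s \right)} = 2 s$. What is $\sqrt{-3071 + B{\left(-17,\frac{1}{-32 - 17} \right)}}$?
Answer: $i \sqrt{3070} \approx 55.408 i$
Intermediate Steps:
$B{\left(x,z \right)} = \left(16 + x\right) \left(33 + 2 x\right)$ ($B{\left(x,z \right)} = \left(x + 16\right) \left(2 x + 33\right) = \left(16 + x\right) \left(33 + 2 x\right)$)
$\sqrt{-3071 + B{\left(-17,\frac{1}{-32 - 17} \right)}} = \sqrt{-3071 + \left(528 + 2 \left(-17\right)^{2} + 65 \left(-17\right)\right)} = \sqrt{-3071 + \left(528 + 2 \cdot 289 - 1105\right)} = \sqrt{-3071 + \left(528 + 578 - 1105\right)} = \sqrt{-3071 + 1} = \sqrt{-3070} = i \sqrt{3070}$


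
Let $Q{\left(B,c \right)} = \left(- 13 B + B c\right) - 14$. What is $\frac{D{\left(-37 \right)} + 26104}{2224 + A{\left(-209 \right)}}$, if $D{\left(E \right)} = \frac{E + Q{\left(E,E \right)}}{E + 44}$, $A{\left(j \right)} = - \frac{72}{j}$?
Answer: $\frac{5509449}{464888} \approx 11.851$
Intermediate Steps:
$Q{\left(B,c \right)} = -14 - 13 B + B c$
$D{\left(E \right)} = \frac{-14 + E^{2} - 12 E}{44 + E}$ ($D{\left(E \right)} = \frac{E - \left(14 + 13 E - E E\right)}{E + 44} = \frac{E - \left(14 - E^{2} + 13 E\right)}{44 + E} = \frac{-14 + E^{2} - 12 E}{44 + E}$)
$\frac{D{\left(-37 \right)} + 26104}{2224 + A{\left(-209 \right)}} = \frac{\frac{-14 + \left(-37\right)^{2} - -444}{44 - 37} + 26104}{2224 - \frac{72}{-209}} = \frac{\frac{-14 + 1369 + 444}{7} + 26104}{2224 - - \frac{72}{209}} = \frac{\frac{1}{7} \cdot 1799 + 26104}{2224 + \frac{72}{209}} = \frac{257 + 26104}{\frac{464888}{209}} = 26361 \cdot \frac{209}{464888} = \frac{5509449}{464888}$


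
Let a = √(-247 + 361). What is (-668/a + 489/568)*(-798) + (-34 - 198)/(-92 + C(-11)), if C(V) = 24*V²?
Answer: -137179505/199652 + 4676*√114 ≈ 49239.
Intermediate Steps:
a = √114 ≈ 10.677
(-668/a + 489/568)*(-798) + (-34 - 198)/(-92 + C(-11)) = (-668*√114/114 + 489/568)*(-798) + (-34 - 198)/(-92 + 24*(-11)²) = (-334*√114/57 + 489*(1/568))*(-798) - 232/(-92 + 24*121) = (-334*√114/57 + 489/568)*(-798) - 232/(-92 + 2904) = (489/568 - 334*√114/57)*(-798) - 232/2812 = (-195111/284 + 4676*√114) - 232*1/2812 = (-195111/284 + 4676*√114) - 58/703 = -137179505/199652 + 4676*√114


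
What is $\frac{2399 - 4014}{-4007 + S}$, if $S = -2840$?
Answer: $\frac{1615}{6847} \approx 0.23587$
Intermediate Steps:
$\frac{2399 - 4014}{-4007 + S} = \frac{2399 - 4014}{-4007 - 2840} = - \frac{1615}{-6847} = \left(-1615\right) \left(- \frac{1}{6847}\right) = \frac{1615}{6847}$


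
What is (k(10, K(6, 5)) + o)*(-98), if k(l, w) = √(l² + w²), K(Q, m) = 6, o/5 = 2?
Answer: -980 - 196*√34 ≈ -2122.9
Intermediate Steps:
o = 10 (o = 5*2 = 10)
(k(10, K(6, 5)) + o)*(-98) = (√(10² + 6²) + 10)*(-98) = (√(100 + 36) + 10)*(-98) = (√136 + 10)*(-98) = (2*√34 + 10)*(-98) = (10 + 2*√34)*(-98) = -980 - 196*√34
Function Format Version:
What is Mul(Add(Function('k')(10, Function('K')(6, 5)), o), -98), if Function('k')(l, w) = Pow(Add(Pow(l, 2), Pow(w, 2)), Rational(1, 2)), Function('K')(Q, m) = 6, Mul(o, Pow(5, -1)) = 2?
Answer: Add(-980, Mul(-196, Pow(34, Rational(1, 2)))) ≈ -2122.9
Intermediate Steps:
o = 10 (o = Mul(5, 2) = 10)
Mul(Add(Function('k')(10, Function('K')(6, 5)), o), -98) = Mul(Add(Pow(Add(Pow(10, 2), Pow(6, 2)), Rational(1, 2)), 10), -98) = Mul(Add(Pow(Add(100, 36), Rational(1, 2)), 10), -98) = Mul(Add(Pow(136, Rational(1, 2)), 10), -98) = Mul(Add(Mul(2, Pow(34, Rational(1, 2))), 10), -98) = Mul(Add(10, Mul(2, Pow(34, Rational(1, 2)))), -98) = Add(-980, Mul(-196, Pow(34, Rational(1, 2))))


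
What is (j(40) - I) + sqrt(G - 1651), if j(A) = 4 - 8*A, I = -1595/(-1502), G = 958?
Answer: -476227/1502 + 3*I*sqrt(77) ≈ -317.06 + 26.325*I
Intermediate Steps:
I = 1595/1502 (I = -1595*(-1/1502) = 1595/1502 ≈ 1.0619)
j(A) = 4 - 8*A
(j(40) - I) + sqrt(G - 1651) = ((4 - 8*40) - 1*1595/1502) + sqrt(958 - 1651) = ((4 - 320) - 1595/1502) + sqrt(-693) = (-316 - 1595/1502) + 3*I*sqrt(77) = -476227/1502 + 3*I*sqrt(77)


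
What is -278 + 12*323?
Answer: 3598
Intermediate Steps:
-278 + 12*323 = -278 + 3876 = 3598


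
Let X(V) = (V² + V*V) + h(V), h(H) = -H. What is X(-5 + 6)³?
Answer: 1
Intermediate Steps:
X(V) = -V + 2*V² (X(V) = (V² + V*V) - V = (V² + V²) - V = 2*V² - V = -V + 2*V²)
X(-5 + 6)³ = ((-5 + 6)*(-1 + 2*(-5 + 6)))³ = (1*(-1 + 2*1))³ = (1*(-1 + 2))³ = (1*1)³ = 1³ = 1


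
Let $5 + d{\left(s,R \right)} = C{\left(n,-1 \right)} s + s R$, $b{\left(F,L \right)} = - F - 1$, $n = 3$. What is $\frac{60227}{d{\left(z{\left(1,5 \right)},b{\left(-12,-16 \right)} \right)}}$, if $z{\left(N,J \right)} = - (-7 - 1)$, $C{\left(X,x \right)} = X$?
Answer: $\frac{60227}{107} \approx 562.87$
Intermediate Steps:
$z{\left(N,J \right)} = 8$ ($z{\left(N,J \right)} = - (-7 - 1) = \left(-1\right) \left(-8\right) = 8$)
$b{\left(F,L \right)} = -1 - F$
$d{\left(s,R \right)} = -5 + 3 s + R s$ ($d{\left(s,R \right)} = -5 + \left(3 s + s R\right) = -5 + \left(3 s + R s\right) = -5 + 3 s + R s$)
$\frac{60227}{d{\left(z{\left(1,5 \right)},b{\left(-12,-16 \right)} \right)}} = \frac{60227}{-5 + 3 \cdot 8 + \left(-1 - -12\right) 8} = \frac{60227}{-5 + 24 + \left(-1 + 12\right) 8} = \frac{60227}{-5 + 24 + 11 \cdot 8} = \frac{60227}{-5 + 24 + 88} = \frac{60227}{107}$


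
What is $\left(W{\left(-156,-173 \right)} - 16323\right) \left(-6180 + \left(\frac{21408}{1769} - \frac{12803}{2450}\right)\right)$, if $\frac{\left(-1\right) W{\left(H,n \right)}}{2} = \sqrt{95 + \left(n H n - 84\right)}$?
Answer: $\frac{62387970189423}{619150} + \frac{3822089701 i \sqrt{4668913}}{309575} \approx 1.0076 \cdot 10^{8} + 2.6677 \cdot 10^{7} i$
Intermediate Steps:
$W{\left(H,n \right)} = - 2 \sqrt{11 + H n^{2}}$ ($W{\left(H,n \right)} = - 2 \sqrt{95 + \left(n H n - 84\right)} = - 2 \sqrt{95 + \left(H n n - 84\right)} = - 2 \sqrt{95 + \left(H n^{2} - 84\right)} = - 2 \sqrt{95 + \left(-84 + H n^{2}\right)} = - 2 \sqrt{11 + H n^{2}}$)
$\left(W{\left(-156,-173 \right)} - 16323\right) \left(-6180 + \left(\frac{21408}{1769} - \frac{12803}{2450}\right)\right) = \left(- 2 \sqrt{11 - 156 \left(-173\right)^{2}} - 16323\right) \left(-6180 + \left(\frac{21408}{1769} - \frac{12803}{2450}\right)\right) = \left(- 2 \sqrt{11 - 4668924} - 16323\right) \left(-6180 + \left(21408 \cdot \frac{1}{1769} - \frac{1829}{350}\right)\right) = \left(- 2 \sqrt{11 - 4668924} - 16323\right) \left(-6180 + \left(\frac{21408}{1769} - \frac{1829}{350}\right)\right) = \left(- 2 \sqrt{-4668913} - 16323\right) \left(-6180 + \frac{4257299}{619150}\right) = \left(- 2 i \sqrt{4668913} - 16323\right) \left(- \frac{3822089701}{619150}\right) = \left(-16323 - 2 i \sqrt{4668913}\right) \left(- \frac{3822089701}{619150}\right) = \frac{62387970189423}{619150} + \frac{3822089701 i \sqrt{4668913}}{309575}$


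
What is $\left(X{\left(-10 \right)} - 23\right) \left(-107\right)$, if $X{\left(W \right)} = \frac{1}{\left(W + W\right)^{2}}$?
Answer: $\frac{984293}{400} \approx 2460.7$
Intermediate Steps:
$X{\left(W \right)} = \frac{1}{4 W^{2}}$ ($X{\left(W \right)} = \frac{1}{\left(2 W\right)^{2}} = \frac{1}{4 W^{2}}$)
$\left(X{\left(-10 \right)} - 23\right) \left(-107\right) = \left(\frac{1}{4 \cdot 100} - 23\right) \left(-107\right) = \left(\frac{1}{4} \cdot \frac{1}{100} - 23\right) \left(-107\right) = \left(\frac{1}{400} - 23\right) \left(-107\right) = \left(- \frac{9199}{400}\right) \left(-107\right) = \frac{984293}{400}$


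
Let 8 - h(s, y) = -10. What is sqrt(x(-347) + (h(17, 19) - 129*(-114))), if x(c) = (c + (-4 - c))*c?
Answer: 4*sqrt(1007) ≈ 126.93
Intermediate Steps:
h(s, y) = 18 (h(s, y) = 8 - 1*(-10) = 8 + 10 = 18)
x(c) = -4*c
sqrt(x(-347) + (h(17, 19) - 129*(-114))) = sqrt(-4*(-347) + (18 - 129*(-114))) = sqrt(1388 + (18 + 14706)) = sqrt(1388 + 14724) = sqrt(16112) = 4*sqrt(1007)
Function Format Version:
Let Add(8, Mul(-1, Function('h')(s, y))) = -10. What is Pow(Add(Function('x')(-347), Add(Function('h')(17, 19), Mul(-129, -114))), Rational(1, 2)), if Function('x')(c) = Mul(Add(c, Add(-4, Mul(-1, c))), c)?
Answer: Mul(4, Pow(1007, Rational(1, 2))) ≈ 126.93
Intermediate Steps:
Function('h')(s, y) = 18 (Function('h')(s, y) = Add(8, Mul(-1, -10)) = Add(8, 10) = 18)
Function('x')(c) = Mul(-4, c)
Pow(Add(Function('x')(-347), Add(Function('h')(17, 19), Mul(-129, -114))), Rational(1, 2)) = Pow(Add(Mul(-4, -347), Add(18, Mul(-129, -114))), Rational(1, 2)) = Pow(Add(1388, Add(18, 14706)), Rational(1, 2)) = Pow(Add(1388, 14724), Rational(1, 2)) = Pow(16112, Rational(1, 2)) = Mul(4, Pow(1007, Rational(1, 2)))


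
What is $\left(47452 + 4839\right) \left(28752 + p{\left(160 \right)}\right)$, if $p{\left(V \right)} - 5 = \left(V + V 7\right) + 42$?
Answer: $1572860989$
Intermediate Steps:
$p{\left(V \right)} = 47 + 8 V$ ($p{\left(V \right)} = 5 + \left(\left(V + V 7\right) + 42\right) = 5 + \left(\left(V + 7 V\right) + 42\right) = 5 + \left(8 V + 42\right) = 5 + \left(42 + 8 V\right) = 47 + 8 V$)
$\left(47452 + 4839\right) \left(28752 + p{\left(160 \right)}\right) = \left(47452 + 4839\right) \left(28752 + \left(47 + 8 \cdot 160\right)\right) = 52291 \left(28752 + \left(47 + 1280\right)\right) = 52291 \left(28752 + 1327\right) = 52291 \cdot 30079 = 1572860989$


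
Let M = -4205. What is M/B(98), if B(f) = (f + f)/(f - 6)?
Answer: -96715/49 ≈ -1973.8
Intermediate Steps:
B(f) = 2*f/(-6 + f) (B(f) = (2*f)/(-6 + f) = 2*f/(-6 + f))
M/B(98) = -4205/(2*98/(-6 + 98)) = -4205/(2*98/92) = -4205/(2*98*(1/92)) = -4205/49/23 = -4205*23/49 = -96715/49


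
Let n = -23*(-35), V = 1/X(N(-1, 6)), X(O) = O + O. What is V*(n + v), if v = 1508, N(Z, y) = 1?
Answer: 2313/2 ≈ 1156.5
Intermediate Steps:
X(O) = 2*O
V = 1/2 (V = 1/(2*1) = 1/2 ≈ 0.50000)
n = 805
V*(n + v) = (805 + 1508)/2 = (1/2)*2313 = 2313/2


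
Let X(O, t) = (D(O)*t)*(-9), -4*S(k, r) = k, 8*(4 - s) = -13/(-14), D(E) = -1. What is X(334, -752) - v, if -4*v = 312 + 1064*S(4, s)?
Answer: -6956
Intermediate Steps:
s = 435/112 (s = 4 - (-13)/(8*(-14)) = 4 - (-13)*(-1)/(8*14) = 4 - ⅛*13/14 = 4 - 13/112 = 435/112 ≈ 3.8839)
S(k, r) = -k/4
X(O, t) = 9*t (X(O, t) = -t*(-9) = 9*t)
v = 188 (v = -(312 + 1064*(-¼*4))/4 = -(312 + 1064*(-1))/4 = -(312 - 1064)/4 = -¼*(-752) = 188)
X(334, -752) - v = 9*(-752) - 1*188 = -6768 - 188 = -6956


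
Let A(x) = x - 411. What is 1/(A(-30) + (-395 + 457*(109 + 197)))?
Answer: 1/139006 ≈ 7.1939e-6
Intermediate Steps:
A(x) = -411 + x
1/(A(-30) + (-395 + 457*(109 + 197))) = 1/((-411 - 30) + (-395 + 457*(109 + 197))) = 1/(-441 + (-395 + 457*306)) = 1/(-441 + (-395 + 139842)) = 1/(-441 + 139447) = 1/139006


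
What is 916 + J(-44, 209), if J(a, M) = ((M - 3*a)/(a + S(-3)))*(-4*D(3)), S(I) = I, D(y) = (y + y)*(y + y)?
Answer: 92156/47 ≈ 1960.8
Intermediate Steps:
D(y) = 4*y² (D(y) = (2*y)*(2*y) = 4*y²)
J(a, M) = -144*(M - 3*a)/(-3 + a) (J(a, M) = ((M - 3*a)/(a - 3))*(-16*3²) = ((M - 3*a)/(-3 + a))*(-16*9) = ((M - 3*a)/(-3 + a))*(-4*36) = ((M - 3*a)/(-3 + a))*(-144) = -144*(M - 3*a)/(-3 + a))
916 + J(-44, 209) = 916 + 144*(-1*209 + 3*(-44))/(-3 - 44) = 916 + 144*(-209 - 132)/(-47) = 916 + 144*(-1/47)*(-341) = 916 + 49104/47 = 92156/47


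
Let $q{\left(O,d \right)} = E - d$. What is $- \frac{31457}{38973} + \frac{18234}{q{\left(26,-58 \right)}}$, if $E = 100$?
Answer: $\frac{352831738}{3078867} \approx 114.6$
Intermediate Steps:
$q{\left(O,d \right)} = 100 - d$
$- \frac{31457}{38973} + \frac{18234}{q{\left(26,-58 \right)}} = - \frac{31457}{38973} + \frac{18234}{100 - -58} = \left(-31457\right) \frac{1}{38973} + \frac{18234}{100 + 58} = - \frac{31457}{38973} + \frac{18234}{158} = - \frac{31457}{38973} + 18234 \cdot \frac{1}{158} = - \frac{31457}{38973} + \frac{9117}{79} = \frac{352831738}{3078867}$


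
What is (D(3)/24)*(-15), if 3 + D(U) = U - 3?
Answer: 15/8 ≈ 1.8750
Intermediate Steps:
D(U) = -6 + U (D(U) = -3 + (U - 3) = -3 + (-3 + U) = -6 + U)
(D(3)/24)*(-15) = ((-6 + 3)/24)*(-15) = ((1/24)*(-3))*(-15) = -⅛*(-15) = 15/8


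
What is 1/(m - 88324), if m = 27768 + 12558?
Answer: -1/47998 ≈ -2.0834e-5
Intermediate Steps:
m = 40326
1/(m - 88324) = 1/(40326 - 88324) = 1/(-47998) = -1/47998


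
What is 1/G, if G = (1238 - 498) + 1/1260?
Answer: 1260/932401 ≈ 0.0013513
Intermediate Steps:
G = 932401/1260 (G = 740 + 1/1260 = 932401/1260 ≈ 740.00)
1/G = 1/(932401/1260) = 1260/932401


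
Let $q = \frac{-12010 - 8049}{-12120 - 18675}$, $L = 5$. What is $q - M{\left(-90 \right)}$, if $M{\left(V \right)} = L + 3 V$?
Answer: $\frac{8180734}{30795} \approx 265.65$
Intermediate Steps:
$M{\left(V \right)} = 5 + 3 V$
$q = \frac{20059}{30795}$ ($q = - \frac{20059}{-30795} = \left(-20059\right) \left(- \frac{1}{30795}\right) = \frac{20059}{30795} \approx 0.65137$)
$q - M{\left(-90 \right)} = \frac{20059}{30795} - \left(5 + 3 \left(-90\right)\right) = \frac{20059}{30795} - \left(5 - 270\right) = \frac{20059}{30795} - -265 = \frac{20059}{30795} + 265 = \frac{8180734}{30795}$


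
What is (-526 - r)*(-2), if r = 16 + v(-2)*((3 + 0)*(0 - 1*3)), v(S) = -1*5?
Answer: 1174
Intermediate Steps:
v(S) = -5
r = 61 (r = 16 - 5*(3 + 0)*(0 - 1*3) = 16 - 15*(0 - 3) = 16 - 15*(-3) = 16 - 5*(-9) = 16 + 45 = 61)
(-526 - r)*(-2) = (-526 - 1*61)*(-2) = (-526 - 61)*(-2) = -587*(-2) = 1174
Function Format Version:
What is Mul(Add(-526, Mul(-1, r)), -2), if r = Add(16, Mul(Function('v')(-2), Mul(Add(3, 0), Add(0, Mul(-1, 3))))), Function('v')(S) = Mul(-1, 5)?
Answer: 1174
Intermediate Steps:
Function('v')(S) = -5
r = 61 (r = Add(16, Mul(-5, Mul(Add(3, 0), Add(0, Mul(-1, 3))))) = Add(16, Mul(-5, Mul(3, Add(0, -3)))) = Add(16, Mul(-5, Mul(3, -3))) = Add(16, Mul(-5, -9)) = Add(16, 45) = 61)
Mul(Add(-526, Mul(-1, r)), -2) = Mul(Add(-526, Mul(-1, 61)), -2) = Mul(Add(-526, -61), -2) = Mul(-587, -2) = 1174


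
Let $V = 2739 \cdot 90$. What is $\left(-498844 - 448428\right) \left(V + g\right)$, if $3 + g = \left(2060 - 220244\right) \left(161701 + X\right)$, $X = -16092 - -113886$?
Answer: $53632087748306856$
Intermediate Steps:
$X = 97794$ ($X = -16092 + 113886 = 97794$)
$V = 246510$
$g = -56617657083$ ($g = -3 + \left(2060 - 220244\right) \left(161701 + 97794\right) = -3 - 56617657080 = -56617657083$)
$\left(-498844 - 448428\right) \left(V + g\right) = \left(-498844 - 448428\right) \left(246510 - 56617657083\right) = \left(-947272\right) \left(-56617410573\right) = 53632087748306856$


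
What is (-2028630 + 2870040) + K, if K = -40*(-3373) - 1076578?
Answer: -100248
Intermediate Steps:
K = -941658 (K = 134920 - 1076578 = -941658)
(-2028630 + 2870040) + K = (-2028630 + 2870040) - 941658 = 841410 - 941658 = -100248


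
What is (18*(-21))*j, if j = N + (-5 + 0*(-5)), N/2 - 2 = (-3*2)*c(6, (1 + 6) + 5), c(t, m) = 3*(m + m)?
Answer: 326970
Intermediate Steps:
c(t, m) = 6*m (c(t, m) = 3*(2*m) = 6*m)
N = -860 (N = 4 + 2*((-3*2)*(6*((1 + 6) + 5))) = 4 + 2*(-36*(7 + 5)) = 4 + 2*(-36*12) = 4 + 2*(-6*72) = 4 + 2*(-432) = 4 - 864 = -860)
j = -865 (j = -860 + (-5 + 0*(-5)) = -860 + (-5 + 0) = -860 - 5 = -865)
(18*(-21))*j = (18*(-21))*(-865) = -378*(-865) = 326970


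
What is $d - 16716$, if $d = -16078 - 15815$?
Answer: $-48609$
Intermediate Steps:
$d = -31893$ ($d = -16078 - 15815 = -31893$)
$d - 16716 = -31893 - 16716 = -48609$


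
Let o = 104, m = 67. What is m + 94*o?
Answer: 9843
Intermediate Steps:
m + 94*o = 67 + 94*104 = 67 + 9776 = 9843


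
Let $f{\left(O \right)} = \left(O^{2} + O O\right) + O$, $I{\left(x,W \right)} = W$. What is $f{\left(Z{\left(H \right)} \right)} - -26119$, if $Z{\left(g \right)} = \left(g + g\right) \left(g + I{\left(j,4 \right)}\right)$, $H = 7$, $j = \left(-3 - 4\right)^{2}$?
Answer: $73705$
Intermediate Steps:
$j = 49$ ($j = \left(-7\right)^{2} = 49$)
$Z{\left(g \right)} = 2 g \left(4 + g\right)$ ($Z{\left(g \right)} = \left(g + g\right) \left(g + 4\right) = 2 g \left(4 + g\right)$)
$f{\left(O \right)} = O + 2 O^{2}$ ($f{\left(O \right)} = \left(O^{2} + O^{2}\right) + O = 2 O^{2} + O = O + 2 O^{2}$)
$f{\left(Z{\left(H \right)} \right)} - -26119 = 2 \cdot 7 \left(4 + 7\right) \left(1 + 2 \cdot 2 \cdot 7 \left(4 + 7\right)\right) - -26119 = 2 \cdot 7 \cdot 11 \left(1 + 2 \cdot 2 \cdot 7 \cdot 11\right) + 26119 = 154 \left(1 + 2 \cdot 154\right) + 26119 = 154 \left(1 + 308\right) + 26119 = 154 \cdot 309 + 26119 = 47586 + 26119 = 73705$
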